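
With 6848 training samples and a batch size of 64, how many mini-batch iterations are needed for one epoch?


Iterations per epoch = dataset_size / batch_size
= 6848 / 64
= 107

107


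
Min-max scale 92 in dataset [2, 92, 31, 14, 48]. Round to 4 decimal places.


Min = 2, Max = 92
Range = 92 - 2 = 90
Scaled = (x - min) / (max - min)
= (92 - 2) / 90
= 90 / 90
= 1.0000

1.0000


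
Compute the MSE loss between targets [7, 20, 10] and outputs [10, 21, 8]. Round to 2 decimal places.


Differences: [-3, -1, 2]
Squared errors: [9, 1, 4]
Sum of squared errors = 14
MSE = 14 / 3 = 4.67

4.67


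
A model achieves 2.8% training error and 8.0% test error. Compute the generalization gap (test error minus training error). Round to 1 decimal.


Generalization gap = test_error - train_error
= 8.0 - 2.8
= 5.2%
A moderate gap.

5.2


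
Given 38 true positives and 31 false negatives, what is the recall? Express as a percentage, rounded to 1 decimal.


Recall = TP / (TP + FN) * 100
= 38 / (38 + 31)
= 38 / 69
= 0.5507
= 55.1%

55.1


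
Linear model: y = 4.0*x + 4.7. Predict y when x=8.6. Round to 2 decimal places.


y = 4.0 * 8.6 + (4.7)
= 34.4 + (4.7)
= 39.10

39.10


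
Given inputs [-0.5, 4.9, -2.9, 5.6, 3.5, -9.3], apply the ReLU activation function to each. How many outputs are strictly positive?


ReLU(x) = max(0, x) for each element:
ReLU(-0.5) = 0
ReLU(4.9) = 4.9
ReLU(-2.9) = 0
ReLU(5.6) = 5.6
ReLU(3.5) = 3.5
ReLU(-9.3) = 0
Active neurons (>0): 3

3


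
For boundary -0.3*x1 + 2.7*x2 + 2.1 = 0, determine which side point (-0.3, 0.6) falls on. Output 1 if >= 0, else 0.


Compute -0.3 * -0.3 + 2.7 * 0.6 + 2.1
= 0.09 + 1.62 + 2.1
= 3.81
Since 3.81 >= 0, the point is on the positive side.

1


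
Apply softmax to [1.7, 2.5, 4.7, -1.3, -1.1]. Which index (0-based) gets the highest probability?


Softmax is a monotonic transformation, so it preserves the argmax.
We need to find the index of the maximum logit.
Index 0: 1.7
Index 1: 2.5
Index 2: 4.7
Index 3: -1.3
Index 4: -1.1
Maximum logit = 4.7 at index 2

2


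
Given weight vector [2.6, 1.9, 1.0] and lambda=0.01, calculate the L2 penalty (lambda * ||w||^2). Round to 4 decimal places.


Squaring each weight:
2.6^2 = 6.76
1.9^2 = 3.61
1.0^2 = 1.0
Sum of squares = 11.37
Penalty = 0.01 * 11.37 = 0.1137

0.1137


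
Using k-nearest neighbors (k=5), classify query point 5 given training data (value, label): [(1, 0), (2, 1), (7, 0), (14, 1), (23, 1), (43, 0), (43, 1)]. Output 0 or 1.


Distances from query 5:
Point 7 (class 0): distance = 2
Point 2 (class 1): distance = 3
Point 1 (class 0): distance = 4
Point 14 (class 1): distance = 9
Point 23 (class 1): distance = 18
K=5 nearest neighbors: classes = [0, 1, 0, 1, 1]
Votes for class 1: 3 / 5
Majority vote => class 1

1


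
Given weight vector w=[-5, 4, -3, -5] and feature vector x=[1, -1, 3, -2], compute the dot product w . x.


Element-wise products:
-5 * 1 = -5
4 * -1 = -4
-3 * 3 = -9
-5 * -2 = 10
Sum = -5 + -4 + -9 + 10
= -8

-8


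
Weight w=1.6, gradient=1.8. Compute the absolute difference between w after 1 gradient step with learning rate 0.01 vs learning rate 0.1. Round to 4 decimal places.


With lr=0.01: w_new = 1.6 - 0.01 * 1.8 = 1.582
With lr=0.1: w_new = 1.6 - 0.1 * 1.8 = 1.42
Absolute difference = |1.582 - 1.42|
= 0.1620

0.1620


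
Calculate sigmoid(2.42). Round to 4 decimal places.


sigmoid(z) = 1 / (1 + exp(-z))
exp(-(2.42)) = exp(-2.42) = 0.0889
1 + 0.0889 = 1.0889
1 / 1.0889 = 0.9183

0.9183


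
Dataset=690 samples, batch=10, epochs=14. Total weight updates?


Iterations per epoch = 690 / 10 = 69
Total updates = iterations_per_epoch * epochs
= 69 * 14
= 966

966


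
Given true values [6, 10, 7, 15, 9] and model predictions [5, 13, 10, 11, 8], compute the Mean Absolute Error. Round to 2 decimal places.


Absolute errors: [1, 3, 3, 4, 1]
Sum of absolute errors = 12
MAE = 12 / 5 = 2.40

2.40


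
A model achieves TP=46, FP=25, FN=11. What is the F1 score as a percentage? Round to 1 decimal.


Precision = TP / (TP + FP) = 46 / 71 = 0.6479
Recall = TP / (TP + FN) = 46 / 57 = 0.807
F1 = 2 * P * R / (P + R)
= 2 * 0.6479 * 0.807 / (0.6479 + 0.807)
= 1.0457 / 1.4549
= 0.7188
As percentage: 71.9%

71.9


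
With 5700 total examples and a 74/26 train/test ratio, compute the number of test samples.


Train samples = 5700 * 74% = 4218
Test samples = 5700 - 4218
= 1482

1482


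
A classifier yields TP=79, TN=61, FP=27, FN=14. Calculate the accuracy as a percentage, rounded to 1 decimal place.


Accuracy = (TP + TN) / (TP + TN + FP + FN) * 100
= (79 + 61) / (79 + 61 + 27 + 14)
= 140 / 181
= 0.7735
= 77.3%

77.3


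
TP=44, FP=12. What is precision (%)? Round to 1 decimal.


Precision = TP / (TP + FP) * 100
= 44 / (44 + 12)
= 44 / 56
= 0.7857
= 78.6%

78.6


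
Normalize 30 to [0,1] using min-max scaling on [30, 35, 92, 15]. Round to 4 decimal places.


Min = 15, Max = 92
Range = 92 - 15 = 77
Scaled = (x - min) / (max - min)
= (30 - 15) / 77
= 15 / 77
= 0.1948

0.1948


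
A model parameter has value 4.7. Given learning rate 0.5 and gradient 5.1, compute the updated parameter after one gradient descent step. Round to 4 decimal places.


w_new = w_old - lr * gradient
= 4.7 - 0.5 * 5.1
= 4.7 - (2.55)
= 2.1500

2.1500


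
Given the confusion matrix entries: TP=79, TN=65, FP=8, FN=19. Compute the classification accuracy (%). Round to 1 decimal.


Accuracy = (TP + TN) / (TP + TN + FP + FN) * 100
= (79 + 65) / (79 + 65 + 8 + 19)
= 144 / 171
= 0.8421
= 84.2%

84.2


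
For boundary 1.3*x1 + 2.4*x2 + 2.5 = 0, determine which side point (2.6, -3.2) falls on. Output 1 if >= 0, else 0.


Compute 1.3 * 2.6 + 2.4 * -3.2 + 2.5
= 3.38 + -7.68 + 2.5
= -1.8
Since -1.8 < 0, the point is on the negative side.

0


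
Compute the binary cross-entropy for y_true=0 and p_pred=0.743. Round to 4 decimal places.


For y=0: Loss = -log(1-p)
= -log(1 - 0.743)
= -log(0.257)
= -(-1.3587)
= 1.3587

1.3587


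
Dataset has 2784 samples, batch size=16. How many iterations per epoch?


Iterations per epoch = dataset_size / batch_size
= 2784 / 16
= 174

174


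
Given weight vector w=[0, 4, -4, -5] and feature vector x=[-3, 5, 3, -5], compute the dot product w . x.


Element-wise products:
0 * -3 = 0
4 * 5 = 20
-4 * 3 = -12
-5 * -5 = 25
Sum = 0 + 20 + -12 + 25
= 33

33


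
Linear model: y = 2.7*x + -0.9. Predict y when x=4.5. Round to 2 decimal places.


y = 2.7 * 4.5 + (-0.9)
= 12.15 + (-0.9)
= 11.25

11.25


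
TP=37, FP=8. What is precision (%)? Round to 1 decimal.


Precision = TP / (TP + FP) * 100
= 37 / (37 + 8)
= 37 / 45
= 0.8222
= 82.2%

82.2


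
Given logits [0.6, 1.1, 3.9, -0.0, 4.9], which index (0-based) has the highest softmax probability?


Softmax is a monotonic transformation, so it preserves the argmax.
We need to find the index of the maximum logit.
Index 0: 0.6
Index 1: 1.1
Index 2: 3.9
Index 3: -0.0
Index 4: 4.9
Maximum logit = 4.9 at index 4

4


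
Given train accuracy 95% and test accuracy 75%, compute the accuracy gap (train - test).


Gap = train_accuracy - test_accuracy
= 95 - 75
= 20%
This gap suggests the model is overfitting.

20


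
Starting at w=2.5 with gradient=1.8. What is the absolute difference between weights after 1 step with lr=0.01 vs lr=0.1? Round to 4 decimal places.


With lr=0.01: w_new = 2.5 - 0.01 * 1.8 = 2.482
With lr=0.1: w_new = 2.5 - 0.1 * 1.8 = 2.32
Absolute difference = |2.482 - 2.32|
= 0.1620

0.1620


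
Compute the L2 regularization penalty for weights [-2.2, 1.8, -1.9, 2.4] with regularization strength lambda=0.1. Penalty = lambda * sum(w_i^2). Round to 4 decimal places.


Squaring each weight:
(-2.2)^2 = 4.84
1.8^2 = 3.24
(-1.9)^2 = 3.61
2.4^2 = 5.76
Sum of squares = 17.45
Penalty = 0.1 * 17.45 = 1.7450

1.7450


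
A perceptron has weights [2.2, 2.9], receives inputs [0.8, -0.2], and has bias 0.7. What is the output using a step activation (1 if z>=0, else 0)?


z = w . x + b
= 2.2*0.8 + 2.9*-0.2 + 0.7
= 1.76 + -0.58 + 0.7
= 1.18 + 0.7
= 1.88
Since z = 1.88 >= 0, output = 1

1


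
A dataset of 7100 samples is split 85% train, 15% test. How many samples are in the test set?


Train samples = 7100 * 85% = 6035
Test samples = 7100 - 6035
= 1065

1065


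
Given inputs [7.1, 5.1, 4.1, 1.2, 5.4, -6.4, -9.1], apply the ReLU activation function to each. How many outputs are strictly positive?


ReLU(x) = max(0, x) for each element:
ReLU(7.1) = 7.1
ReLU(5.1) = 5.1
ReLU(4.1) = 4.1
ReLU(1.2) = 1.2
ReLU(5.4) = 5.4
ReLU(-6.4) = 0
ReLU(-9.1) = 0
Active neurons (>0): 5

5


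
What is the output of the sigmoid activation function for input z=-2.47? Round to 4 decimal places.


sigmoid(z) = 1 / (1 + exp(-z))
exp(-(-2.47)) = exp(2.47) = 11.8224
1 + 11.8224 = 12.8224
1 / 12.8224 = 0.0780

0.0780


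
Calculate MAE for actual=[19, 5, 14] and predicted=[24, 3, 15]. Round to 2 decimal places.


Absolute errors: [5, 2, 1]
Sum of absolute errors = 8
MAE = 8 / 3 = 2.67

2.67


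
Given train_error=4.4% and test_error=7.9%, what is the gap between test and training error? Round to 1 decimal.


Generalization gap = test_error - train_error
= 7.9 - 4.4
= 3.5%
A moderate gap.

3.5


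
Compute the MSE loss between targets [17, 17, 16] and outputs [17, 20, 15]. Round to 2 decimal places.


Differences: [0, -3, 1]
Squared errors: [0, 9, 1]
Sum of squared errors = 10
MSE = 10 / 3 = 3.33

3.33


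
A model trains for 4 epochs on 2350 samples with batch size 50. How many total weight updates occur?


Iterations per epoch = 2350 / 50 = 47
Total updates = iterations_per_epoch * epochs
= 47 * 4
= 188

188


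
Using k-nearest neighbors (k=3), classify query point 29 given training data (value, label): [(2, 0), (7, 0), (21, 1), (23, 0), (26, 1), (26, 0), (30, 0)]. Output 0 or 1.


Distances from query 29:
Point 30 (class 0): distance = 1
Point 26 (class 0): distance = 3
Point 26 (class 1): distance = 3
K=3 nearest neighbors: classes = [0, 0, 1]
Votes for class 1: 1 / 3
Majority vote => class 0

0


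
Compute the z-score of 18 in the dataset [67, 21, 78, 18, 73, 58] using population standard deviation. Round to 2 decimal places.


Mean = (67 + 21 + 78 + 18 + 73 + 58) / 6 = 52.5
Variance = sum((x_i - mean)^2) / n = 582.25
Std = sqrt(582.25) = 24.1299
Z = (x - mean) / std
= (18 - 52.5) / 24.1299
= -34.5 / 24.1299
= -1.43

-1.43


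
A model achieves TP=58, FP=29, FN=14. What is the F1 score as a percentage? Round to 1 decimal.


Precision = TP / (TP + FP) = 58 / 87 = 0.6667
Recall = TP / (TP + FN) = 58 / 72 = 0.8056
F1 = 2 * P * R / (P + R)
= 2 * 0.6667 * 0.8056 / (0.6667 + 0.8056)
= 1.0741 / 1.4722
= 0.7296
As percentage: 73.0%

73.0


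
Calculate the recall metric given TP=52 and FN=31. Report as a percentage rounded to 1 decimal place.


Recall = TP / (TP + FN) * 100
= 52 / (52 + 31)
= 52 / 83
= 0.6265
= 62.7%

62.7


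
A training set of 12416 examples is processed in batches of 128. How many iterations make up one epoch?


Iterations per epoch = dataset_size / batch_size
= 12416 / 128
= 97

97


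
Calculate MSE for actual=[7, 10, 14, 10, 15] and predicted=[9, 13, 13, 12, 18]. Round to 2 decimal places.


Differences: [-2, -3, 1, -2, -3]
Squared errors: [4, 9, 1, 4, 9]
Sum of squared errors = 27
MSE = 27 / 5 = 5.40

5.40


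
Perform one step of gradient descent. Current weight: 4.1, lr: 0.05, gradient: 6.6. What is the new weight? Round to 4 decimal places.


w_new = w_old - lr * gradient
= 4.1 - 0.05 * 6.6
= 4.1 - (0.33)
= 3.7700

3.7700


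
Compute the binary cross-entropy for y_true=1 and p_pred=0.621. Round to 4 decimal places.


For y=1: Loss = -log(p)
= -log(0.621)
= -(-0.4764)
= 0.4764

0.4764


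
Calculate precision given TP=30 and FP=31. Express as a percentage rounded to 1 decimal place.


Precision = TP / (TP + FP) * 100
= 30 / (30 + 31)
= 30 / 61
= 0.4918
= 49.2%

49.2


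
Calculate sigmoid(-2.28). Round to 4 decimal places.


sigmoid(z) = 1 / (1 + exp(-z))
exp(-(-2.28)) = exp(2.28) = 9.7767
1 + 9.7767 = 10.7767
1 / 10.7767 = 0.0928

0.0928


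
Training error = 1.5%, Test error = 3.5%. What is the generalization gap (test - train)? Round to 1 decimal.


Generalization gap = test_error - train_error
= 3.5 - 1.5
= 2.0%
A moderate gap.

2.0


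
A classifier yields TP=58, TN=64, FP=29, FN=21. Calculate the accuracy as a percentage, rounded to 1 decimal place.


Accuracy = (TP + TN) / (TP + TN + FP + FN) * 100
= (58 + 64) / (58 + 64 + 29 + 21)
= 122 / 172
= 0.7093
= 70.9%

70.9


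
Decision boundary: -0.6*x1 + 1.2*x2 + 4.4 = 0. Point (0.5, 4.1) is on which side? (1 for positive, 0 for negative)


Compute -0.6 * 0.5 + 1.2 * 4.1 + 4.4
= -0.3 + 4.92 + 4.4
= 9.02
Since 9.02 >= 0, the point is on the positive side.

1


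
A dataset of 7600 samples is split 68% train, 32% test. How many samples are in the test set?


Train samples = 7600 * 68% = 5168
Test samples = 7600 - 5168
= 2432

2432


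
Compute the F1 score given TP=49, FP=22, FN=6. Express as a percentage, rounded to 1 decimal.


Precision = TP / (TP + FP) = 49 / 71 = 0.6901
Recall = TP / (TP + FN) = 49 / 55 = 0.8909
F1 = 2 * P * R / (P + R)
= 2 * 0.6901 * 0.8909 / (0.6901 + 0.8909)
= 1.2297 / 1.581
= 0.7778
As percentage: 77.8%

77.8


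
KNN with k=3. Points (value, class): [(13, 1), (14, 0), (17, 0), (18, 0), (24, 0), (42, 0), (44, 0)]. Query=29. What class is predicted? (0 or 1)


Distances from query 29:
Point 24 (class 0): distance = 5
Point 18 (class 0): distance = 11
Point 17 (class 0): distance = 12
K=3 nearest neighbors: classes = [0, 0, 0]
Votes for class 1: 0 / 3
Majority vote => class 0

0


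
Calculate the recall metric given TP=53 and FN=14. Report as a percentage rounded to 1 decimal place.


Recall = TP / (TP + FN) * 100
= 53 / (53 + 14)
= 53 / 67
= 0.791
= 79.1%

79.1


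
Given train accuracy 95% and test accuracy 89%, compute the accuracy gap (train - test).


Gap = train_accuracy - test_accuracy
= 95 - 89
= 6%
This moderate gap may indicate mild overfitting.

6


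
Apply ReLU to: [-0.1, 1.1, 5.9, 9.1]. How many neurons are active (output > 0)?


ReLU(x) = max(0, x) for each element:
ReLU(-0.1) = 0
ReLU(1.1) = 1.1
ReLU(5.9) = 5.9
ReLU(9.1) = 9.1
Active neurons (>0): 3

3


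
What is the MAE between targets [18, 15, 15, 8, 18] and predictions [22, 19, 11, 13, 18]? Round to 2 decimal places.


Absolute errors: [4, 4, 4, 5, 0]
Sum of absolute errors = 17
MAE = 17 / 5 = 3.40

3.40


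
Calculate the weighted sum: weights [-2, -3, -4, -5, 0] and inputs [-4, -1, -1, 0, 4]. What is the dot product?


Element-wise products:
-2 * -4 = 8
-3 * -1 = 3
-4 * -1 = 4
-5 * 0 = 0
0 * 4 = 0
Sum = 8 + 3 + 4 + 0 + 0
= 15

15


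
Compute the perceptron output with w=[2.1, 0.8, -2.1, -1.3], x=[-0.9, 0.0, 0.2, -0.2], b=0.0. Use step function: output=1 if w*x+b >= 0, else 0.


z = w . x + b
= 2.1*-0.9 + 0.8*0.0 + -2.1*0.2 + -1.3*-0.2 + 0.0
= -1.89 + 0.0 + -0.42 + 0.26 + 0.0
= -2.05 + 0.0
= -2.05
Since z = -2.05 < 0, output = 0

0


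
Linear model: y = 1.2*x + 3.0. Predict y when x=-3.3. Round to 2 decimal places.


y = 1.2 * -3.3 + (3.0)
= -3.96 + (3.0)
= -0.96

-0.96


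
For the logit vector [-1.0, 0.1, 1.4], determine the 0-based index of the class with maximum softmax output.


Softmax is a monotonic transformation, so it preserves the argmax.
We need to find the index of the maximum logit.
Index 0: -1.0
Index 1: 0.1
Index 2: 1.4
Maximum logit = 1.4 at index 2

2


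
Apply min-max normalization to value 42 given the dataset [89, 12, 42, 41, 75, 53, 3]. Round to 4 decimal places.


Min = 3, Max = 89
Range = 89 - 3 = 86
Scaled = (x - min) / (max - min)
= (42 - 3) / 86
= 39 / 86
= 0.4535

0.4535


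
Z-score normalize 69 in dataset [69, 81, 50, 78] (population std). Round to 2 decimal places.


Mean = (69 + 81 + 50 + 78) / 4 = 69.5
Variance = sum((x_i - mean)^2) / n = 146.25
Std = sqrt(146.25) = 12.0934
Z = (x - mean) / std
= (69 - 69.5) / 12.0934
= -0.5 / 12.0934
= -0.04

-0.04


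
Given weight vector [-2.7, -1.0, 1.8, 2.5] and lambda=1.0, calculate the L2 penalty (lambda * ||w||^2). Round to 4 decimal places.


Squaring each weight:
(-2.7)^2 = 7.29
(-1.0)^2 = 1.0
1.8^2 = 3.24
2.5^2 = 6.25
Sum of squares = 17.78
Penalty = 1.0 * 17.78 = 17.7800

17.7800


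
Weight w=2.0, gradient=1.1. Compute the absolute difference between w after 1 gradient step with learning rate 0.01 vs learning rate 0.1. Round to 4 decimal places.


With lr=0.01: w_new = 2.0 - 0.01 * 1.1 = 1.989
With lr=0.1: w_new = 2.0 - 0.1 * 1.1 = 1.89
Absolute difference = |1.989 - 1.89|
= 0.0990

0.0990


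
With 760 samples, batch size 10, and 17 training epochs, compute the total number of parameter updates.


Iterations per epoch = 760 / 10 = 76
Total updates = iterations_per_epoch * epochs
= 76 * 17
= 1292

1292


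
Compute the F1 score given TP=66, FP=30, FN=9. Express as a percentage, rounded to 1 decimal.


Precision = TP / (TP + FP) = 66 / 96 = 0.6875
Recall = TP / (TP + FN) = 66 / 75 = 0.88
F1 = 2 * P * R / (P + R)
= 2 * 0.6875 * 0.88 / (0.6875 + 0.88)
= 1.21 / 1.5675
= 0.7719
As percentage: 77.2%

77.2


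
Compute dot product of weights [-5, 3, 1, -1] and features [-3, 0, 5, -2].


Element-wise products:
-5 * -3 = 15
3 * 0 = 0
1 * 5 = 5
-1 * -2 = 2
Sum = 15 + 0 + 5 + 2
= 22

22


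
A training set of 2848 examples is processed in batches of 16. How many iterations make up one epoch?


Iterations per epoch = dataset_size / batch_size
= 2848 / 16
= 178

178


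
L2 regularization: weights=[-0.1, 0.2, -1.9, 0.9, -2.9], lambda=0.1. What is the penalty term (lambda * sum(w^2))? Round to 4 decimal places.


Squaring each weight:
(-0.1)^2 = 0.01
0.2^2 = 0.04
(-1.9)^2 = 3.61
0.9^2 = 0.81
(-2.9)^2 = 8.41
Sum of squares = 12.88
Penalty = 0.1 * 12.88 = 1.2880

1.2880


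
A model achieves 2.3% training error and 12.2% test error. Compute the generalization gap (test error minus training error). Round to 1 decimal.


Generalization gap = test_error - train_error
= 12.2 - 2.3
= 9.9%
A moderate gap.

9.9


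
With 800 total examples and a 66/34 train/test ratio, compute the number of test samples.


Train samples = 800 * 66% = 528
Test samples = 800 - 528
= 272

272


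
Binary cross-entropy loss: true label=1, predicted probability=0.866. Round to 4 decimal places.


For y=1: Loss = -log(p)
= -log(0.866)
= -(-0.1439)
= 0.1439

0.1439


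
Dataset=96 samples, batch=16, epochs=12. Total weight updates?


Iterations per epoch = 96 / 16 = 6
Total updates = iterations_per_epoch * epochs
= 6 * 12
= 72

72


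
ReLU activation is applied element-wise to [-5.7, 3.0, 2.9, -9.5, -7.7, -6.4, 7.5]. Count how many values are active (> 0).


ReLU(x) = max(0, x) for each element:
ReLU(-5.7) = 0
ReLU(3.0) = 3.0
ReLU(2.9) = 2.9
ReLU(-9.5) = 0
ReLU(-7.7) = 0
ReLU(-6.4) = 0
ReLU(7.5) = 7.5
Active neurons (>0): 3

3


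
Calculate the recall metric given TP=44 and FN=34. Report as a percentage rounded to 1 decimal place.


Recall = TP / (TP + FN) * 100
= 44 / (44 + 34)
= 44 / 78
= 0.5641
= 56.4%

56.4


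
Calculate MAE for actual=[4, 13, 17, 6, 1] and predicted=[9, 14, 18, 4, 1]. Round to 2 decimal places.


Absolute errors: [5, 1, 1, 2, 0]
Sum of absolute errors = 9
MAE = 9 / 5 = 1.80

1.80


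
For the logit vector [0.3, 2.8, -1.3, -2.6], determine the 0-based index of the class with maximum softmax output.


Softmax is a monotonic transformation, so it preserves the argmax.
We need to find the index of the maximum logit.
Index 0: 0.3
Index 1: 2.8
Index 2: -1.3
Index 3: -2.6
Maximum logit = 2.8 at index 1

1


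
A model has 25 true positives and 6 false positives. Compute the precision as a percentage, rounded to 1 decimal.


Precision = TP / (TP + FP) * 100
= 25 / (25 + 6)
= 25 / 31
= 0.8065
= 80.6%

80.6


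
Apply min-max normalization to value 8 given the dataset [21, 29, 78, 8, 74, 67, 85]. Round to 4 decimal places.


Min = 8, Max = 85
Range = 85 - 8 = 77
Scaled = (x - min) / (max - min)
= (8 - 8) / 77
= 0 / 77
= 0.0000

0.0000


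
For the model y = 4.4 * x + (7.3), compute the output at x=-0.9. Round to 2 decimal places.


y = 4.4 * -0.9 + (7.3)
= -3.96 + (7.3)
= 3.34

3.34


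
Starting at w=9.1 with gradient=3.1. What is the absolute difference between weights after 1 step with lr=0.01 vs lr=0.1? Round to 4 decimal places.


With lr=0.01: w_new = 9.1 - 0.01 * 3.1 = 9.069
With lr=0.1: w_new = 9.1 - 0.1 * 3.1 = 8.79
Absolute difference = |9.069 - 8.79|
= 0.2790

0.2790


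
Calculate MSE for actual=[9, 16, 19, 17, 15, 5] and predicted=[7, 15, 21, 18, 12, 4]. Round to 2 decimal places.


Differences: [2, 1, -2, -1, 3, 1]
Squared errors: [4, 1, 4, 1, 9, 1]
Sum of squared errors = 20
MSE = 20 / 6 = 3.33

3.33


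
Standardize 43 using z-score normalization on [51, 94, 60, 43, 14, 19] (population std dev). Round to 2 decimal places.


Mean = (51 + 94 + 60 + 43 + 14 + 19) / 6 = 46.8333
Variance = sum((x_i - mean)^2) / n = 713.8056
Std = sqrt(713.8056) = 26.7171
Z = (x - mean) / std
= (43 - 46.8333) / 26.7171
= -3.8333 / 26.7171
= -0.14

-0.14


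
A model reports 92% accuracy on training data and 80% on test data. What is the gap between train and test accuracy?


Gap = train_accuracy - test_accuracy
= 92 - 80
= 12%
This gap suggests the model is overfitting.

12


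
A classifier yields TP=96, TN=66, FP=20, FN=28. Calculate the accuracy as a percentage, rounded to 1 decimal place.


Accuracy = (TP + TN) / (TP + TN + FP + FN) * 100
= (96 + 66) / (96 + 66 + 20 + 28)
= 162 / 210
= 0.7714
= 77.1%

77.1


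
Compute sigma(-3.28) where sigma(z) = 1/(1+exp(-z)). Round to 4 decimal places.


sigmoid(z) = 1 / (1 + exp(-z))
exp(-(-3.28)) = exp(3.28) = 26.5758
1 + 26.5758 = 27.5758
1 / 27.5758 = 0.0363

0.0363


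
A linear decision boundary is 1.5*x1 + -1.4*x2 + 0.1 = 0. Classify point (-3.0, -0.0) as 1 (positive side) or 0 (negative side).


Compute 1.5 * -3.0 + -1.4 * -0.0 + 0.1
= -4.5 + 0.0 + 0.1
= -4.4
Since -4.4 < 0, the point is on the negative side.

0


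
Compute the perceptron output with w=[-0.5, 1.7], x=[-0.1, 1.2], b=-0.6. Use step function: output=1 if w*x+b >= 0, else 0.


z = w . x + b
= -0.5*-0.1 + 1.7*1.2 + -0.6
= 0.05 + 2.04 + -0.6
= 2.09 + -0.6
= 1.49
Since z = 1.49 >= 0, output = 1

1


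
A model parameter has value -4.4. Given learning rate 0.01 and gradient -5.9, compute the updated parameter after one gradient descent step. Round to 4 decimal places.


w_new = w_old - lr * gradient
= -4.4 - 0.01 * -5.9
= -4.4 - (-0.059)
= -4.3410

-4.3410


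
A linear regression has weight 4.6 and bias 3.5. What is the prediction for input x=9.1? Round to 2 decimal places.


y = 4.6 * 9.1 + (3.5)
= 41.86 + (3.5)
= 45.36

45.36


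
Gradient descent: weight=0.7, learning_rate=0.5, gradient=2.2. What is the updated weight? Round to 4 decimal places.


w_new = w_old - lr * gradient
= 0.7 - 0.5 * 2.2
= 0.7 - (1.1)
= -0.4000

-0.4000


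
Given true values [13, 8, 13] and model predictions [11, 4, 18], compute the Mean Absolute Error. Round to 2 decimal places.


Absolute errors: [2, 4, 5]
Sum of absolute errors = 11
MAE = 11 / 3 = 3.67

3.67


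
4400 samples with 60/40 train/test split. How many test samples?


Train samples = 4400 * 60% = 2640
Test samples = 4400 - 2640
= 1760

1760


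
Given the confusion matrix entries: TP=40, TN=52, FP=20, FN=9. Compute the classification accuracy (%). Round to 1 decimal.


Accuracy = (TP + TN) / (TP + TN + FP + FN) * 100
= (40 + 52) / (40 + 52 + 20 + 9)
= 92 / 121
= 0.7603
= 76.0%

76.0


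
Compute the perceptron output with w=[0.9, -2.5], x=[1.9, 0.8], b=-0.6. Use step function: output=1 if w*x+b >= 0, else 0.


z = w . x + b
= 0.9*1.9 + -2.5*0.8 + -0.6
= 1.71 + -2.0 + -0.6
= -0.29 + -0.6
= -0.89
Since z = -0.89 < 0, output = 0

0


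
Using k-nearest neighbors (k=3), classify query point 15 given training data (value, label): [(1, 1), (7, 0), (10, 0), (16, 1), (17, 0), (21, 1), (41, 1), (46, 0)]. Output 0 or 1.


Distances from query 15:
Point 16 (class 1): distance = 1
Point 17 (class 0): distance = 2
Point 10 (class 0): distance = 5
K=3 nearest neighbors: classes = [1, 0, 0]
Votes for class 1: 1 / 3
Majority vote => class 0

0


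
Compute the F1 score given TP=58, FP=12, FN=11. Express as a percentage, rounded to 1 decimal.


Precision = TP / (TP + FP) = 58 / 70 = 0.8286
Recall = TP / (TP + FN) = 58 / 69 = 0.8406
F1 = 2 * P * R / (P + R)
= 2 * 0.8286 * 0.8406 / (0.8286 + 0.8406)
= 1.393 / 1.6692
= 0.8345
As percentage: 83.5%

83.5


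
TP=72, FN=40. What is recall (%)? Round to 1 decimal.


Recall = TP / (TP + FN) * 100
= 72 / (72 + 40)
= 72 / 112
= 0.6429
= 64.3%

64.3


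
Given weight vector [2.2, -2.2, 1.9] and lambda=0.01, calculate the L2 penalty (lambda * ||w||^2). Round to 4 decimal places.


Squaring each weight:
2.2^2 = 4.84
(-2.2)^2 = 4.84
1.9^2 = 3.61
Sum of squares = 13.29
Penalty = 0.01 * 13.29 = 0.1329

0.1329


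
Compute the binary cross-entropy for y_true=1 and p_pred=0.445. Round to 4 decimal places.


For y=1: Loss = -log(p)
= -log(0.445)
= -(-0.8097)
= 0.8097

0.8097


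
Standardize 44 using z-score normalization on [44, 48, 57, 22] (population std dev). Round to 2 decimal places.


Mean = (44 + 48 + 57 + 22) / 4 = 42.75
Variance = sum((x_i - mean)^2) / n = 165.6875
Std = sqrt(165.6875) = 12.872
Z = (x - mean) / std
= (44 - 42.75) / 12.872
= 1.25 / 12.872
= 0.10

0.10


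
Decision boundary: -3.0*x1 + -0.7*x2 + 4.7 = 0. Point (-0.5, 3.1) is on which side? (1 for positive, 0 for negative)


Compute -3.0 * -0.5 + -0.7 * 3.1 + 4.7
= 1.5 + -2.17 + 4.7
= 4.03
Since 4.03 >= 0, the point is on the positive side.

1


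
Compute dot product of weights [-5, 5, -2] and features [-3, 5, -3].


Element-wise products:
-5 * -3 = 15
5 * 5 = 25
-2 * -3 = 6
Sum = 15 + 25 + 6
= 46

46


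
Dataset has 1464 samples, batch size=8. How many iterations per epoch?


Iterations per epoch = dataset_size / batch_size
= 1464 / 8
= 183

183


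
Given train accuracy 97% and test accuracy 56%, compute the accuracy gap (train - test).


Gap = train_accuracy - test_accuracy
= 97 - 56
= 41%
This large gap strongly indicates overfitting.

41


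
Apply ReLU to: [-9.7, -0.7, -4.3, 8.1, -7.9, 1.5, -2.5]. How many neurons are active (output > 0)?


ReLU(x) = max(0, x) for each element:
ReLU(-9.7) = 0
ReLU(-0.7) = 0
ReLU(-4.3) = 0
ReLU(8.1) = 8.1
ReLU(-7.9) = 0
ReLU(1.5) = 1.5
ReLU(-2.5) = 0
Active neurons (>0): 2

2


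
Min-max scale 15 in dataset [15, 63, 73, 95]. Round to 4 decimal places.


Min = 15, Max = 95
Range = 95 - 15 = 80
Scaled = (x - min) / (max - min)
= (15 - 15) / 80
= 0 / 80
= 0.0000

0.0000


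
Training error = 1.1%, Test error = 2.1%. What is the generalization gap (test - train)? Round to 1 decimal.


Generalization gap = test_error - train_error
= 2.1 - 1.1
= 1.0%
A small gap suggests good generalization.

1.0


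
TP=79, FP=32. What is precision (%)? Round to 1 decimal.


Precision = TP / (TP + FP) * 100
= 79 / (79 + 32)
= 79 / 111
= 0.7117
= 71.2%

71.2


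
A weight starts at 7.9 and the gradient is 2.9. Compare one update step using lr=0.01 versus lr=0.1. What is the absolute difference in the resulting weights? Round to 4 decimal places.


With lr=0.01: w_new = 7.9 - 0.01 * 2.9 = 7.871
With lr=0.1: w_new = 7.9 - 0.1 * 2.9 = 7.61
Absolute difference = |7.871 - 7.61|
= 0.2610

0.2610


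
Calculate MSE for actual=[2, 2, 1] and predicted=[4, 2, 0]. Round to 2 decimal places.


Differences: [-2, 0, 1]
Squared errors: [4, 0, 1]
Sum of squared errors = 5
MSE = 5 / 3 = 1.67

1.67


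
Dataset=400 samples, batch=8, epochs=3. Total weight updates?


Iterations per epoch = 400 / 8 = 50
Total updates = iterations_per_epoch * epochs
= 50 * 3
= 150

150


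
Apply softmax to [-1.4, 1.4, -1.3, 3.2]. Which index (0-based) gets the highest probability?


Softmax is a monotonic transformation, so it preserves the argmax.
We need to find the index of the maximum logit.
Index 0: -1.4
Index 1: 1.4
Index 2: -1.3
Index 3: 3.2
Maximum logit = 3.2 at index 3

3


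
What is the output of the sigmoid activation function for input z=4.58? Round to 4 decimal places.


sigmoid(z) = 1 / (1 + exp(-z))
exp(-(4.58)) = exp(-4.58) = 0.0103
1 + 0.0103 = 1.0103
1 / 1.0103 = 0.9898

0.9898


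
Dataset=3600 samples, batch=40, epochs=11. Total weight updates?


Iterations per epoch = 3600 / 40 = 90
Total updates = iterations_per_epoch * epochs
= 90 * 11
= 990

990


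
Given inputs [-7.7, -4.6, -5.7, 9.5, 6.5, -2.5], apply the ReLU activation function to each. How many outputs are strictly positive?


ReLU(x) = max(0, x) for each element:
ReLU(-7.7) = 0
ReLU(-4.6) = 0
ReLU(-5.7) = 0
ReLU(9.5) = 9.5
ReLU(6.5) = 6.5
ReLU(-2.5) = 0
Active neurons (>0): 2

2


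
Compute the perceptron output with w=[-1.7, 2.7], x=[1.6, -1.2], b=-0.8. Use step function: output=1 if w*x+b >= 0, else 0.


z = w . x + b
= -1.7*1.6 + 2.7*-1.2 + -0.8
= -2.72 + -3.24 + -0.8
= -5.96 + -0.8
= -6.76
Since z = -6.76 < 0, output = 0

0


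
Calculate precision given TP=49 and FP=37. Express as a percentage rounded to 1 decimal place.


Precision = TP / (TP + FP) * 100
= 49 / (49 + 37)
= 49 / 86
= 0.5698
= 57.0%

57.0


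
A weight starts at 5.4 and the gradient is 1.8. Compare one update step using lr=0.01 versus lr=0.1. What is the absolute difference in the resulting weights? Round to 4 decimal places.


With lr=0.01: w_new = 5.4 - 0.01 * 1.8 = 5.382
With lr=0.1: w_new = 5.4 - 0.1 * 1.8 = 5.22
Absolute difference = |5.382 - 5.22|
= 0.1620

0.1620


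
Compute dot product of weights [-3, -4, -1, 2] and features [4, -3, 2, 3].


Element-wise products:
-3 * 4 = -12
-4 * -3 = 12
-1 * 2 = -2
2 * 3 = 6
Sum = -12 + 12 + -2 + 6
= 4

4


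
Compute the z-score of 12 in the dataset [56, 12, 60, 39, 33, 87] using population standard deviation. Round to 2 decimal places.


Mean = (56 + 12 + 60 + 39 + 33 + 87) / 6 = 47.8333
Variance = sum((x_i - mean)^2) / n = 555.1389
Std = sqrt(555.1389) = 23.5614
Z = (x - mean) / std
= (12 - 47.8333) / 23.5614
= -35.8333 / 23.5614
= -1.52

-1.52


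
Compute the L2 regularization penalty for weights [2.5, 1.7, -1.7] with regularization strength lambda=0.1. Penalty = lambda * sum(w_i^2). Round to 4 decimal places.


Squaring each weight:
2.5^2 = 6.25
1.7^2 = 2.89
(-1.7)^2 = 2.89
Sum of squares = 12.03
Penalty = 0.1 * 12.03 = 1.2030

1.2030


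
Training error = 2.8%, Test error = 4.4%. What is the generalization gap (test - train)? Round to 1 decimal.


Generalization gap = test_error - train_error
= 4.4 - 2.8
= 1.6%
A small gap suggests good generalization.

1.6


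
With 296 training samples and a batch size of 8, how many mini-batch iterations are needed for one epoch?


Iterations per epoch = dataset_size / batch_size
= 296 / 8
= 37

37


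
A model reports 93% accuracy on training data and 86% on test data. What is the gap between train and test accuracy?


Gap = train_accuracy - test_accuracy
= 93 - 86
= 7%
This moderate gap may indicate mild overfitting.

7


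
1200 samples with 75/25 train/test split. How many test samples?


Train samples = 1200 * 75% = 900
Test samples = 1200 - 900
= 300

300


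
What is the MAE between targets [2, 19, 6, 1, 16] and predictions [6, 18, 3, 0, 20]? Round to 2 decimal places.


Absolute errors: [4, 1, 3, 1, 4]
Sum of absolute errors = 13
MAE = 13 / 5 = 2.60

2.60


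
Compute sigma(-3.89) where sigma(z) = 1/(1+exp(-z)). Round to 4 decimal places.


sigmoid(z) = 1 / (1 + exp(-z))
exp(-(-3.89)) = exp(3.89) = 48.9109
1 + 48.9109 = 49.9109
1 / 49.9109 = 0.0200

0.0200


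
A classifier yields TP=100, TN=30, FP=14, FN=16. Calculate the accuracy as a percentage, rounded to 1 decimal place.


Accuracy = (TP + TN) / (TP + TN + FP + FN) * 100
= (100 + 30) / (100 + 30 + 14 + 16)
= 130 / 160
= 0.8125
= 81.3%

81.3


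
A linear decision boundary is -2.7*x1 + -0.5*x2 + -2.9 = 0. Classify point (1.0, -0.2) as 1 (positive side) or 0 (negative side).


Compute -2.7 * 1.0 + -0.5 * -0.2 + -2.9
= -2.7 + 0.1 + -2.9
= -5.5
Since -5.5 < 0, the point is on the negative side.

0


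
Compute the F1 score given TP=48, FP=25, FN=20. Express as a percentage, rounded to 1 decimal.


Precision = TP / (TP + FP) = 48 / 73 = 0.6575
Recall = TP / (TP + FN) = 48 / 68 = 0.7059
F1 = 2 * P * R / (P + R)
= 2 * 0.6575 * 0.7059 / (0.6575 + 0.7059)
= 0.9283 / 1.3634
= 0.6809
As percentage: 68.1%

68.1


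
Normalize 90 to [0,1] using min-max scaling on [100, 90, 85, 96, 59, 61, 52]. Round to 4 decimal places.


Min = 52, Max = 100
Range = 100 - 52 = 48
Scaled = (x - min) / (max - min)
= (90 - 52) / 48
= 38 / 48
= 0.7917

0.7917


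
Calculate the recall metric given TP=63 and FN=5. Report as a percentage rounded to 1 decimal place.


Recall = TP / (TP + FN) * 100
= 63 / (63 + 5)
= 63 / 68
= 0.9265
= 92.6%

92.6


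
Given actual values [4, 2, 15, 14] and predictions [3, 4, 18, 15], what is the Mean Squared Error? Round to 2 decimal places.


Differences: [1, -2, -3, -1]
Squared errors: [1, 4, 9, 1]
Sum of squared errors = 15
MSE = 15 / 4 = 3.75

3.75


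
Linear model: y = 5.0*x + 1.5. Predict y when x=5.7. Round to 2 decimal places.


y = 5.0 * 5.7 + (1.5)
= 28.5 + (1.5)
= 30.00

30.00


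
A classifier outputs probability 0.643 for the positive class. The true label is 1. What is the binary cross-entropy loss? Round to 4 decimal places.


For y=1: Loss = -log(p)
= -log(0.643)
= -(-0.4416)
= 0.4416

0.4416


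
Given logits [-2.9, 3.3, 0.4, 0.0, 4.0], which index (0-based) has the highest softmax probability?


Softmax is a monotonic transformation, so it preserves the argmax.
We need to find the index of the maximum logit.
Index 0: -2.9
Index 1: 3.3
Index 2: 0.4
Index 3: 0.0
Index 4: 4.0
Maximum logit = 4.0 at index 4

4


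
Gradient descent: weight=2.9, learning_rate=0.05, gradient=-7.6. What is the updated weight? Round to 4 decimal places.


w_new = w_old - lr * gradient
= 2.9 - 0.05 * -7.6
= 2.9 - (-0.38)
= 3.2800

3.2800


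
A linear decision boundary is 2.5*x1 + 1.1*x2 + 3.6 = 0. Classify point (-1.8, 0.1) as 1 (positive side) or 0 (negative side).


Compute 2.5 * -1.8 + 1.1 * 0.1 + 3.6
= -4.5 + 0.11 + 3.6
= -0.79
Since -0.79 < 0, the point is on the negative side.

0


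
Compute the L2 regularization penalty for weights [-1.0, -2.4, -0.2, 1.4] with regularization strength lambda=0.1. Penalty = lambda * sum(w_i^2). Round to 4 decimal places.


Squaring each weight:
(-1.0)^2 = 1.0
(-2.4)^2 = 5.76
(-0.2)^2 = 0.04
1.4^2 = 1.96
Sum of squares = 8.76
Penalty = 0.1 * 8.76 = 0.8760

0.8760


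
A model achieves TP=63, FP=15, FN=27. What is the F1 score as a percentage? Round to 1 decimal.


Precision = TP / (TP + FP) = 63 / 78 = 0.8077
Recall = TP / (TP + FN) = 63 / 90 = 0.7
F1 = 2 * P * R / (P + R)
= 2 * 0.8077 * 0.7 / (0.8077 + 0.7)
= 1.1308 / 1.5077
= 0.75
As percentage: 75.0%

75.0


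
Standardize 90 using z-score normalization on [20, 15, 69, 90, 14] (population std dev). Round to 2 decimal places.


Mean = (20 + 15 + 69 + 90 + 14) / 5 = 41.6
Variance = sum((x_i - mean)^2) / n = 1005.84
Std = sqrt(1005.84) = 31.715
Z = (x - mean) / std
= (90 - 41.6) / 31.715
= 48.4 / 31.715
= 1.53

1.53


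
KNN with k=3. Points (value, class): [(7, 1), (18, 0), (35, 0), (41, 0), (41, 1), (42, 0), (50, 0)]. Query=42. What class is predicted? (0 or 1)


Distances from query 42:
Point 42 (class 0): distance = 0
Point 41 (class 0): distance = 1
Point 41 (class 1): distance = 1
K=3 nearest neighbors: classes = [0, 0, 1]
Votes for class 1: 1 / 3
Majority vote => class 0

0


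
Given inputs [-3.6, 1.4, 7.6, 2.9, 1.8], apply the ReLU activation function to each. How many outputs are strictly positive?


ReLU(x) = max(0, x) for each element:
ReLU(-3.6) = 0
ReLU(1.4) = 1.4
ReLU(7.6) = 7.6
ReLU(2.9) = 2.9
ReLU(1.8) = 1.8
Active neurons (>0): 4

4


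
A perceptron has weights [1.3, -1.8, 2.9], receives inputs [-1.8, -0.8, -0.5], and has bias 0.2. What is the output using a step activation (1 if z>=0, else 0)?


z = w . x + b
= 1.3*-1.8 + -1.8*-0.8 + 2.9*-0.5 + 0.2
= -2.34 + 1.44 + -1.45 + 0.2
= -2.35 + 0.2
= -2.15
Since z = -2.15 < 0, output = 0

0


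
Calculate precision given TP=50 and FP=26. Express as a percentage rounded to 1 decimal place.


Precision = TP / (TP + FP) * 100
= 50 / (50 + 26)
= 50 / 76
= 0.6579
= 65.8%

65.8


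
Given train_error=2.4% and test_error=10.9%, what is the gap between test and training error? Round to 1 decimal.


Generalization gap = test_error - train_error
= 10.9 - 2.4
= 8.5%
A moderate gap.

8.5


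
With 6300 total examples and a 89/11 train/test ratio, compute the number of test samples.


Train samples = 6300 * 89% = 5607
Test samples = 6300 - 5607
= 693

693


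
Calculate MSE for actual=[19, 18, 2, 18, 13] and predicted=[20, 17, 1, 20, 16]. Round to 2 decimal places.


Differences: [-1, 1, 1, -2, -3]
Squared errors: [1, 1, 1, 4, 9]
Sum of squared errors = 16
MSE = 16 / 5 = 3.20

3.20


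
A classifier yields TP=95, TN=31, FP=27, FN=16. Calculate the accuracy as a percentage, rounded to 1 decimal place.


Accuracy = (TP + TN) / (TP + TN + FP + FN) * 100
= (95 + 31) / (95 + 31 + 27 + 16)
= 126 / 169
= 0.7456
= 74.6%

74.6


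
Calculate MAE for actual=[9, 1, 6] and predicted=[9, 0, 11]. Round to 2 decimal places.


Absolute errors: [0, 1, 5]
Sum of absolute errors = 6
MAE = 6 / 3 = 2.00

2.00


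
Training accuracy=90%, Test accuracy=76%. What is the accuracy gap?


Gap = train_accuracy - test_accuracy
= 90 - 76
= 14%
This gap suggests the model is overfitting.

14


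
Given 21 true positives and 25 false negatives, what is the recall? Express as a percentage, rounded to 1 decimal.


Recall = TP / (TP + FN) * 100
= 21 / (21 + 25)
= 21 / 46
= 0.4565
= 45.7%

45.7


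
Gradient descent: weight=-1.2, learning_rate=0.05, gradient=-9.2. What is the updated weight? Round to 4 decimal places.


w_new = w_old - lr * gradient
= -1.2 - 0.05 * -9.2
= -1.2 - (-0.46)
= -0.7400

-0.7400


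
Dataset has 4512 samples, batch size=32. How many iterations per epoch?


Iterations per epoch = dataset_size / batch_size
= 4512 / 32
= 141

141


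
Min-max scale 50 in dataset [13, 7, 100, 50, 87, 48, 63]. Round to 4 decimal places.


Min = 7, Max = 100
Range = 100 - 7 = 93
Scaled = (x - min) / (max - min)
= (50 - 7) / 93
= 43 / 93
= 0.4624

0.4624


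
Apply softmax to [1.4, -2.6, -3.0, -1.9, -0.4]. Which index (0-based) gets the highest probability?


Softmax is a monotonic transformation, so it preserves the argmax.
We need to find the index of the maximum logit.
Index 0: 1.4
Index 1: -2.6
Index 2: -3.0
Index 3: -1.9
Index 4: -0.4
Maximum logit = 1.4 at index 0

0


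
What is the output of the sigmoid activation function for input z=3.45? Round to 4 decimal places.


sigmoid(z) = 1 / (1 + exp(-z))
exp(-(3.45)) = exp(-3.45) = 0.0317
1 + 0.0317 = 1.0317
1 / 1.0317 = 0.9692

0.9692


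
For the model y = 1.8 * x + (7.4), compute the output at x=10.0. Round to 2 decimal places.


y = 1.8 * 10.0 + (7.4)
= 18.0 + (7.4)
= 25.40

25.40


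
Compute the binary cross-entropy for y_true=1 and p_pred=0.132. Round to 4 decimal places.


For y=1: Loss = -log(p)
= -log(0.132)
= -(-2.025)
= 2.0250

2.0250


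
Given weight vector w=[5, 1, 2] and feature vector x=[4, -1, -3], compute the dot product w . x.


Element-wise products:
5 * 4 = 20
1 * -1 = -1
2 * -3 = -6
Sum = 20 + -1 + -6
= 13

13
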